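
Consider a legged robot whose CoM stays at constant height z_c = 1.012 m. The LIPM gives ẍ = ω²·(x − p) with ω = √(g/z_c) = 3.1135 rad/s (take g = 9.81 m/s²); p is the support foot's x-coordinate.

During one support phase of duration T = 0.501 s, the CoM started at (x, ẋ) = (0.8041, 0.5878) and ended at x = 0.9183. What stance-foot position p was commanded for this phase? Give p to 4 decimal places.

p = 1.0164

ωT = 3.1135·0.501 = 1.559864; cosh(ωT) = 2.484168, sinh(ωT) = 2.274003
x(T) = p + (x₀−p)·cosh(ωT) + (ẋ₀/ω)·sinh(ωT) ⇒ p·(1 − cosh) = x(T) − x₀·cosh − (ẋ₀/ω)·sinh
numerator   = 0.9183 − (0.8041)·2.484168 − (0.5878/3.1135)·2.274003 = -1.508530
denominator = 1 − 2.484168 = -1.484168
p = -1.508530 / -1.484168 = 1.0164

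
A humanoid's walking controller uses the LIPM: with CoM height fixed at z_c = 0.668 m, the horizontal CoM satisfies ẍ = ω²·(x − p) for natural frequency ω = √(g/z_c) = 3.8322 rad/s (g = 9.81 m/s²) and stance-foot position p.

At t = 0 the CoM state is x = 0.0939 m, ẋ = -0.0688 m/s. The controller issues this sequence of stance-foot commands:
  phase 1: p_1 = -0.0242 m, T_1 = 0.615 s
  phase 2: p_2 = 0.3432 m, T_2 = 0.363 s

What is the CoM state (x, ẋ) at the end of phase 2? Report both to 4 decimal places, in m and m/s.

x = 1.6855, ẋ = 5.4818

phase 1: p=-0.0242, T=0.615, ωT=2.356803, cosh=5.325934, sinh=5.231212; start (x,ẋ)=(0.093900, -0.068800) → end (x,ẋ)=(0.510876, 2.001132)
phase 2: p=0.3432, T=0.363, ωT=1.391089, cosh=2.134014, sinh=1.885209; start (x,ẋ)=(0.510876, 2.001132) → end (x,ẋ)=(1.685459, 5.481820)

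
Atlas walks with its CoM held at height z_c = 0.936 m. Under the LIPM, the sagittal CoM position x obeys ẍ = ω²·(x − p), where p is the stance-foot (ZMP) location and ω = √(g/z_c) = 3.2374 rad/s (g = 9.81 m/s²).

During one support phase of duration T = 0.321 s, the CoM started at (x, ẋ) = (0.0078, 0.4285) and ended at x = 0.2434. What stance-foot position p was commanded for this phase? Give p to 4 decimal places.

p = -0.1140

ωT = 3.2374·0.321 = 1.039205; cosh(ωT) = 1.590353, sinh(ωT) = 1.236617
x(T) = p + (x₀−p)·cosh(ωT) + (ẋ₀/ω)·sinh(ωT) ⇒ p·(1 − cosh) = x(T) − x₀·cosh − (ẋ₀/ω)·sinh
numerator   = 0.2434 − (0.0078)·1.590353 − (0.4285/3.2374)·1.236617 = 0.067317
denominator = 1 − 1.590353 = -0.590353
p = 0.067317 / -0.590353 = -0.1140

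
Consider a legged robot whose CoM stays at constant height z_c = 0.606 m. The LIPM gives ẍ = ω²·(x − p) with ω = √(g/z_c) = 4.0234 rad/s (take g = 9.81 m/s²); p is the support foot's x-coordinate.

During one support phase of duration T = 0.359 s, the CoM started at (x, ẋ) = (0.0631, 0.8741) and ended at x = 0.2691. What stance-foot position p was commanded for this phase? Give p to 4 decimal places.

ωT = 4.0234·0.359 = 1.444401; cosh(ωT) = 2.237599, sinh(ωT) = 2.001711
x(T) = p + (x₀−p)·cosh(ωT) + (ẋ₀/ω)·sinh(ωT) ⇒ p·(1 − cosh) = x(T) − x₀·cosh − (ẋ₀/ω)·sinh
numerator   = 0.2691 − (0.0631)·2.237599 − (0.8741/4.0234)·2.001711 = -0.306972
denominator = 1 − 2.237599 = -1.237599
p = -0.306972 / -1.237599 = 0.2480

p = 0.2480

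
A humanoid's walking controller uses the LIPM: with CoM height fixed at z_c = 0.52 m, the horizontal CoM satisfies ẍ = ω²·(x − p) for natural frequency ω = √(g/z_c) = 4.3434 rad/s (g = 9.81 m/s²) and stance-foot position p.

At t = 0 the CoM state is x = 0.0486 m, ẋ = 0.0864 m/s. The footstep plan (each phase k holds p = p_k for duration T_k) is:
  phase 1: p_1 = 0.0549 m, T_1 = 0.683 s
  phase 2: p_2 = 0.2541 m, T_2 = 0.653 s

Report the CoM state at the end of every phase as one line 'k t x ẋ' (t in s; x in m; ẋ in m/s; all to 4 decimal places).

1 0.6830 0.1862 0.5763
2 1.3360 0.8009 2.4260

phase 1: p=0.0549, T=0.683, ωT=2.966542, cosh=9.738059, sinh=9.686578; start (x,ẋ)=(0.048600, 0.086400) → end (x,ẋ)=(0.186238, 0.576310)
phase 2: p=0.2541, T=0.653, ωT=2.836240, cosh=8.555090, sinh=8.496444; start (x,ẋ)=(0.186238, 0.576310) → end (x,ẋ)=(0.800898, 2.426047)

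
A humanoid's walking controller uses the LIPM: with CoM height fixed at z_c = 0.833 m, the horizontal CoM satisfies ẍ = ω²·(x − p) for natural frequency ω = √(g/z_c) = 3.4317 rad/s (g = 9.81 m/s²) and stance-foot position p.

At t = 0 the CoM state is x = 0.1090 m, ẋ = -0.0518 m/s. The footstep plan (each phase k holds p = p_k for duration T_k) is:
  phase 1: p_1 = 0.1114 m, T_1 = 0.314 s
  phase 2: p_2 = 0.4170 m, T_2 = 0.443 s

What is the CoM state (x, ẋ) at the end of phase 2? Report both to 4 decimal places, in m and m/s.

x = -0.4323, ẋ = -2.6883

phase 1: p=0.1114, T=0.314, ωT=1.077554, cosh=1.638956, sinh=1.298529; start (x,ẋ)=(0.109000, -0.051800) → end (x,ẋ)=(0.087866, -0.095593)
phase 2: p=0.4170, T=0.443, ωT=1.520243, cosh=2.395998, sinh=2.177339; start (x,ẋ)=(0.087866, -0.095593) → end (x,ẋ)=(-0.432256, -2.688322)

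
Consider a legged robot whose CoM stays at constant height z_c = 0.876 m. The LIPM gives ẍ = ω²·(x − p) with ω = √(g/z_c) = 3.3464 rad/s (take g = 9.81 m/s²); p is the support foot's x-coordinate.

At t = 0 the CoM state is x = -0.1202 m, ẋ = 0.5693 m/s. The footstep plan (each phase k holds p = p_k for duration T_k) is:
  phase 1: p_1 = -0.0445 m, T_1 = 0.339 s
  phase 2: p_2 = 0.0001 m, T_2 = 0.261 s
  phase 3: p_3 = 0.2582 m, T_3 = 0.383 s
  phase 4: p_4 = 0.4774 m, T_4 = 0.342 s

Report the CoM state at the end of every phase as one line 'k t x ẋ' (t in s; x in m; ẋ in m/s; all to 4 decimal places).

1 0.3390 0.0628 0.6235
2 0.6000 0.2725 1.0842
3 0.9830 0.8245 2.1829
4 1.3250 1.9984 5.4149

phase 1: p=-0.0445, T=0.339, ωT=1.134430, cosh=1.715502, sinh=1.393897; start (x,ẋ)=(-0.120200, 0.569300) → end (x,ẋ)=(0.062771, 0.623530)
phase 2: p=0.0001, T=0.261, ωT=0.873410, cosh=1.406295, sinh=0.988770; start (x,ẋ)=(0.062771, 0.623530) → end (x,ẋ)=(0.272469, 1.084233)
phase 3: p=0.2582, T=0.383, ωT=1.281671, cosh=1.940114, sinh=1.662541; start (x,ẋ)=(0.272469, 1.084233) → end (x,ẋ)=(0.824547, 2.182924)
phase 4: p=0.4774, T=0.342, ωT=1.144469, cosh=1.729583, sinh=1.411190; start (x,ẋ)=(0.824547, 2.182924) → end (x,ẋ)=(1.998368, 5.414919)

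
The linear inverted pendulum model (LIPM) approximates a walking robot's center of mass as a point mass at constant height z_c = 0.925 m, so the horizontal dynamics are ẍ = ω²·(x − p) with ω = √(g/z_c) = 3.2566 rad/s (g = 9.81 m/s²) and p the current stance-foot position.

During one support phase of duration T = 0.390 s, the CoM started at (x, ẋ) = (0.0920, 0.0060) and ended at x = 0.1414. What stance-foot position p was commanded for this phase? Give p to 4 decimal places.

ωT = 3.2566·0.390 = 1.270074; cosh(ωT) = 1.920963, sinh(ωT) = 1.640153
x(T) = p + (x₀−p)·cosh(ωT) + (ẋ₀/ω)·sinh(ωT) ⇒ p·(1 − cosh) = x(T) − x₀·cosh − (ẋ₀/ω)·sinh
numerator   = 0.1414 − (0.0920)·1.920963 − (0.0060/3.2566)·1.640153 = -0.038350
denominator = 1 − 1.920963 = -0.920963
p = -0.038350 / -0.920963 = 0.0416

p = 0.0416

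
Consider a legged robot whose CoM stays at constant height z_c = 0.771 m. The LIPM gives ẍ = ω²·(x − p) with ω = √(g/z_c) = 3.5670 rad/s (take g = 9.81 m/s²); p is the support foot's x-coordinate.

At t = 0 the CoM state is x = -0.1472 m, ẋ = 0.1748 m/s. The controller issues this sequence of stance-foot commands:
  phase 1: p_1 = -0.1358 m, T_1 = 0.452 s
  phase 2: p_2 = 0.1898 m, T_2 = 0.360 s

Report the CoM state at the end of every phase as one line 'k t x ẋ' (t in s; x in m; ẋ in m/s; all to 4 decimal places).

phase 1: p=-0.1358, T=0.452, ωT=1.612284, cosh=2.606841, sinh=2.407410; start (x,ẋ)=(-0.147200, 0.174800) → end (x,ẋ)=(-0.047543, 0.357781)
phase 2: p=0.1898, T=0.360, ωT=1.284120, cosh=1.944191, sinh=1.667297; start (x,ẋ)=(-0.047543, 0.357781) → end (x,ẋ)=(-0.104406, -0.715945)

1 0.4520 -0.0475 0.3578
2 0.8120 -0.1044 -0.7159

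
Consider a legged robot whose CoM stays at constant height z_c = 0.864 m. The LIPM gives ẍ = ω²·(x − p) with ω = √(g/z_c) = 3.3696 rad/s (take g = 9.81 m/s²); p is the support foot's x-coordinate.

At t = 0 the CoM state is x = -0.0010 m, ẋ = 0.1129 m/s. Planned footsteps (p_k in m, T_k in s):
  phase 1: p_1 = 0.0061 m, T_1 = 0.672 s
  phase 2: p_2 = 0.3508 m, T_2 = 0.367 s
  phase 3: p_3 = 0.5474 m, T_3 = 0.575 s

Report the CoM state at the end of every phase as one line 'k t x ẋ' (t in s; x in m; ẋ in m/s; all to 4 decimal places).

1 0.6720 0.1311 0.4353
2 1.0390 0.1442 -0.3547
3 1.6140 -1.2387 -5.8740

phase 1: p=0.0061, T=0.672, ωT=2.264371, cosh=4.864483, sinh=4.760588; start (x,ẋ)=(-0.001000, 0.112900) → end (x,ẋ)=(0.131068, 0.435307)
phase 2: p=0.3508, T=0.367, ωT=1.236643, cosh=1.867195, sinh=1.576838; start (x,ẋ)=(0.131068, 0.435307) → end (x,ẋ)=(0.144223, -0.354702)
phase 3: p=0.5474, T=0.575, ωT=1.937520, cosh=3.542788, sinh=3.398727; start (x,ẋ)=(0.144223, -0.354702) → end (x,ẋ)=(-1.238737, -5.873954)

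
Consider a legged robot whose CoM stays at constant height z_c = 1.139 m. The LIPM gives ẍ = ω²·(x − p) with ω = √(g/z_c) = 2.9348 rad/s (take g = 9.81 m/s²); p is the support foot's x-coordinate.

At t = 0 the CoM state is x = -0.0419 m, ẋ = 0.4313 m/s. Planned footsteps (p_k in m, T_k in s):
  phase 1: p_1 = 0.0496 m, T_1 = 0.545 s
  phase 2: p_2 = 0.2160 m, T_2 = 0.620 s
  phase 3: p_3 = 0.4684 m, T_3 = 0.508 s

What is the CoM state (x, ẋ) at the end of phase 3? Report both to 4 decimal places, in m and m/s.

x = 1.3572, ẋ = 2.7981

phase 1: p=0.0496, T=0.545, ωT=1.599466, cosh=2.576196, sinh=2.374192; start (x,ẋ)=(-0.041900, 0.431300) → end (x,ẋ)=(0.162791, 0.473562)
phase 2: p=0.2160, T=0.620, ωT=1.819576, cosh=3.165668, sinh=3.003574; start (x,ẋ)=(0.162791, 0.473562) → end (x,ẋ)=(0.532216, 1.030106)
phase 3: p=0.4684, T=0.508, ωT=1.490878, cosh=2.333085, sinh=2.107910; start (x,ẋ)=(0.532216, 1.030106) → end (x,ẋ)=(1.357159, 2.798110)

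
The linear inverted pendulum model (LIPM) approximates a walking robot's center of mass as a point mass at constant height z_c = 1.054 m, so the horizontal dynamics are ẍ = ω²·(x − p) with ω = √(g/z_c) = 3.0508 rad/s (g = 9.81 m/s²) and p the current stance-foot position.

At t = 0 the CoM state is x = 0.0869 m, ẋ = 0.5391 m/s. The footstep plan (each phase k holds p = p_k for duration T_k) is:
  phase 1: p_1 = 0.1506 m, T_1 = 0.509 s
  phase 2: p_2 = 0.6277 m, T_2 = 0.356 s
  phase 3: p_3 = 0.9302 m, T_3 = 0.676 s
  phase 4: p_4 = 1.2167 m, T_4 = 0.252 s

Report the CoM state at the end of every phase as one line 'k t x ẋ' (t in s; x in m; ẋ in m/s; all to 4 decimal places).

phase 1: p=0.1506, T=0.509, ωT=1.552857, cosh=2.468297, sinh=2.256654; start (x,ẋ)=(0.086900, 0.539100) → end (x,ẋ)=(0.392138, 0.892110)
phase 2: p=0.6277, T=0.356, ωT=1.086085, cosh=1.650094, sinh=1.312558; start (x,ẋ)=(0.392138, 0.892110) → end (x,ẋ)=(0.622816, 0.528790)
phase 3: p=0.9302, T=0.676, ωT=2.062341, cosh=3.995757, sinh=3.868601; start (x,ẋ)=(0.622816, 0.528790) → end (x,ẋ)=(0.372508, -1.514925)
phase 4: p=1.2167, T=0.252, ωT=0.768802, cosh=1.310374, sinh=0.846806; start (x,ẋ)=(0.372508, -1.514925) → end (x,ẋ)=(-0.310002, -4.166032)

1 0.5090 0.3921 0.8921
2 0.8650 0.6228 0.5288
3 1.5410 0.3725 -1.5149
4 1.7930 -0.3100 -4.1660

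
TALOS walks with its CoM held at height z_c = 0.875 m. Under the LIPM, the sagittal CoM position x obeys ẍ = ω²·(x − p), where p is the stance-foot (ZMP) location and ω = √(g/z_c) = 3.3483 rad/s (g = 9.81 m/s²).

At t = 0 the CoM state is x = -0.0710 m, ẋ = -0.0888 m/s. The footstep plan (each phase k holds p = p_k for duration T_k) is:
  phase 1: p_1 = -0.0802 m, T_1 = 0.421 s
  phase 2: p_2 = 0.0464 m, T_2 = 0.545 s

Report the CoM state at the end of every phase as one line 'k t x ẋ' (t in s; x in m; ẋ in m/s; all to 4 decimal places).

1 0.4210 -0.1113 -0.1333
2 0.9660 -0.5756 -2.0189

phase 1: p=-0.0802, T=0.421, ωT=1.409634, cosh=2.169345, sinh=1.925113; start (x,ẋ)=(-0.071000, -0.088800) → end (x,ẋ)=(-0.111298, -0.133336)
phase 2: p=0.0464, T=0.545, ωT=1.824824, cosh=3.181473, sinh=3.020227; start (x,ẋ)=(-0.111298, -0.133336) → end (x,ẋ)=(-0.575583, -2.018944)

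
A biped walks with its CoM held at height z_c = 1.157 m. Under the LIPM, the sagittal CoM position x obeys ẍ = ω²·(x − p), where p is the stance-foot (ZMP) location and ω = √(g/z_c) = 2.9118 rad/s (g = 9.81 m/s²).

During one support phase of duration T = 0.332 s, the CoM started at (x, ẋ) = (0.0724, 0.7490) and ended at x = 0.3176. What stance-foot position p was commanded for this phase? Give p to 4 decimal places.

p = 0.1597

ωT = 2.9118·0.332 = 0.966718; cosh(ωT) = 1.504815, sinh(ωT) = 1.124485
x(T) = p + (x₀−p)·cosh(ωT) + (ẋ₀/ω)·sinh(ωT) ⇒ p·(1 − cosh) = x(T) − x₀·cosh − (ẋ₀/ω)·sinh
numerator   = 0.3176 − (0.0724)·1.504815 − (0.7490/2.9118)·1.124485 = -0.080599
denominator = 1 − 1.504815 = -0.504815
p = -0.080599 / -0.504815 = 0.1597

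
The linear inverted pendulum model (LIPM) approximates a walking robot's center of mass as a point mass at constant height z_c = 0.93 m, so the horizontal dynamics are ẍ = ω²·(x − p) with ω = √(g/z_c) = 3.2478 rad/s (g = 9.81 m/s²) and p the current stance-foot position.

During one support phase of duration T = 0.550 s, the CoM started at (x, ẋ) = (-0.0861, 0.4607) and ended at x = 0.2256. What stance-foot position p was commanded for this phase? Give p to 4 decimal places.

ωT = 3.2478·0.550 = 1.786290; cosh(ωT) = 3.067427, sinh(ωT) = 2.899846
x(T) = p + (x₀−p)·cosh(ωT) + (ẋ₀/ω)·sinh(ωT) ⇒ p·(1 − cosh) = x(T) − x₀·cosh − (ẋ₀/ω)·sinh
numerator   = 0.2256 − (-0.0861)·3.067427 − (0.4607/3.2478)·2.899846 = 0.078363
denominator = 1 − 3.067427 = -2.067427
p = 0.078363 / -2.067427 = -0.0379

p = -0.0379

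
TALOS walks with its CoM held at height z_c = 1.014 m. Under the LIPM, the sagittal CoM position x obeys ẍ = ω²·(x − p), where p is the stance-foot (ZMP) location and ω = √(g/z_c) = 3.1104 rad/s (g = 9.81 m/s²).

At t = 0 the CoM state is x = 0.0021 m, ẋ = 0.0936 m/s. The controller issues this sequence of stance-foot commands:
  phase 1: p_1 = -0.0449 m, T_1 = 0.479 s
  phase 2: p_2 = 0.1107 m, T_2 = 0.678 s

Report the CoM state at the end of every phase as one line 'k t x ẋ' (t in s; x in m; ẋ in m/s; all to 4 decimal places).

1 0.4790 0.1280 0.5260
2 1.1570 0.8695 2.4173

phase 1: p=-0.0449, T=0.479, ωT=1.489882, cosh=2.330985, sinh=2.105585; start (x,ẋ)=(0.002100, 0.093600) → end (x,ẋ)=(0.128019, 0.525993)
phase 2: p=0.1107, T=0.678, ωT=2.108851, cosh=4.180074, sinh=4.058697; start (x,ẋ)=(0.128019, 0.525993) → end (x,ẋ)=(0.869452, 2.417326)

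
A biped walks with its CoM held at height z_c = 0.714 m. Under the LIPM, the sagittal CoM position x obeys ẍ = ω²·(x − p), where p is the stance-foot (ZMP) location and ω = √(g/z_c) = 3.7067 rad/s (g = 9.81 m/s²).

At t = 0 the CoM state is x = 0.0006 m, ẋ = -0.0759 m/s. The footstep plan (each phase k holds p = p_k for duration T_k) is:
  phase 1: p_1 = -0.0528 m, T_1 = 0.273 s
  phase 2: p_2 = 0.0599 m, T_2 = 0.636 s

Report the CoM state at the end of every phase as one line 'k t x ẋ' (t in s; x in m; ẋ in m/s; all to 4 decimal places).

phase 1: p=-0.0528, T=0.273, ωT=1.011929, cosh=1.557210, sinh=1.193693; start (x,ẋ)=(0.000600, -0.075900) → end (x,ẋ)=(0.005912, 0.118085)
phase 2: p=0.0599, T=0.636, ωT=2.357461, cosh=5.329379, sinh=5.234719; start (x,ẋ)=(0.005912, 0.118085) → end (x,ẋ)=(-0.061057, -0.418231)

1 0.2730 0.0059 0.1181
2 0.9090 -0.0611 -0.4182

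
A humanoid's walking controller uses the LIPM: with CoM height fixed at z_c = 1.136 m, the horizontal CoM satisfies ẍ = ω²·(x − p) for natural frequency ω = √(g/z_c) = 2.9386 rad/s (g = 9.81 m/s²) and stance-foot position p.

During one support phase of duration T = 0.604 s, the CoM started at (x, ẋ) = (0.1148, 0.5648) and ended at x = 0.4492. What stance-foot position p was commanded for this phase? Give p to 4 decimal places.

ωT = 2.9386·0.604 = 1.774914; cosh(ωT) = 3.034637, sinh(ωT) = 2.865139
x(T) = p + (x₀−p)·cosh(ωT) + (ẋ₀/ω)·sinh(ωT) ⇒ p·(1 − cosh) = x(T) − x₀·cosh − (ẋ₀/ω)·sinh
numerator   = 0.4492 − (0.1148)·3.034637 − (0.5648/2.9386)·2.865139 = -0.449857
denominator = 1 − 3.034637 = -2.034637
p = -0.449857 / -2.034637 = 0.2211

p = 0.2211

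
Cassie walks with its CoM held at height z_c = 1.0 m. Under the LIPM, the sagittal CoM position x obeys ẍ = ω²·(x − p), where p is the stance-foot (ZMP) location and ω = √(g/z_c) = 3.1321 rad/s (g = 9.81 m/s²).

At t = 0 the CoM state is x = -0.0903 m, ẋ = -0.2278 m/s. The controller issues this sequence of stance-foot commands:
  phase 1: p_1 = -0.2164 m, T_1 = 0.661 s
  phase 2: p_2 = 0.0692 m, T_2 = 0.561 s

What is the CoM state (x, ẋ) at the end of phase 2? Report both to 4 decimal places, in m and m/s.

x = 0.4451, ẋ = 1.3182

phase 1: p=-0.2164, T=0.661, ωT=2.070318, cosh=4.026745, sinh=3.900599; start (x,ẋ)=(-0.090300, -0.227800) → end (x,ẋ)=(0.007679, 0.623280)
phase 2: p=0.0692, T=0.561, ωT=1.757108, cosh=2.984098, sinh=2.811555; start (x,ẋ)=(0.007679, 0.623280) → end (x,ẋ)=(0.445107, 1.318169)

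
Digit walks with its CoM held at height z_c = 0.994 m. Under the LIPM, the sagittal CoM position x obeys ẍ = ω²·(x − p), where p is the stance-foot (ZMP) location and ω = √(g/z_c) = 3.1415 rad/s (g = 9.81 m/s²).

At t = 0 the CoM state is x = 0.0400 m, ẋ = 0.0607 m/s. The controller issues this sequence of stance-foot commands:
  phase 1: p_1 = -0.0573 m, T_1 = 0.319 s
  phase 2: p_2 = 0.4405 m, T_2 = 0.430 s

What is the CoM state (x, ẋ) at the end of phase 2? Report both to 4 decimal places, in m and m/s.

phase 1: p=-0.0573, T=0.319, ωT=1.002139, cosh=1.545597, sinh=1.178504; start (x,ẋ)=(0.040000, 0.060700) → end (x,ẋ)=(0.115858, 0.454049)
phase 2: p=0.4405, T=0.430, ωT=1.350845, cosh=2.059854, sinh=1.800833; start (x,ẋ)=(0.115858, 0.454049) → end (x,ẋ)=(0.032063, -0.901330)

x = 0.0321, ẋ = -0.9013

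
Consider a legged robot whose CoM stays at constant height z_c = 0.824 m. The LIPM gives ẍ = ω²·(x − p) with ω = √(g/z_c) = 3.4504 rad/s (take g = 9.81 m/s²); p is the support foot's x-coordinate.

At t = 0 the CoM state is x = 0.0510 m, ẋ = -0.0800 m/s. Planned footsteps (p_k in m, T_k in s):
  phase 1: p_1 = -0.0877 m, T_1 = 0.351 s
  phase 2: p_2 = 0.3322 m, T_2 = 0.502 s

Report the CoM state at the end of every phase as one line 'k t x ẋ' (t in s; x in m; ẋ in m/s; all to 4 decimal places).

phase 1: p=-0.0877, T=0.351, ωT=1.211090, cosh=1.827508, sinh=1.529635; start (x,ẋ)=(0.051000, -0.080000) → end (x,ẋ)=(0.130310, 0.585838)
phase 2: p=0.3322, T=0.502, ωT=1.732101, cosh=2.914714, sinh=2.737802; start (x,ẋ)=(0.130310, 0.585838) → end (x,ẋ)=(0.208594, -0.199610)

1 0.3510 0.1303 0.5858
2 0.8530 0.2086 -0.1996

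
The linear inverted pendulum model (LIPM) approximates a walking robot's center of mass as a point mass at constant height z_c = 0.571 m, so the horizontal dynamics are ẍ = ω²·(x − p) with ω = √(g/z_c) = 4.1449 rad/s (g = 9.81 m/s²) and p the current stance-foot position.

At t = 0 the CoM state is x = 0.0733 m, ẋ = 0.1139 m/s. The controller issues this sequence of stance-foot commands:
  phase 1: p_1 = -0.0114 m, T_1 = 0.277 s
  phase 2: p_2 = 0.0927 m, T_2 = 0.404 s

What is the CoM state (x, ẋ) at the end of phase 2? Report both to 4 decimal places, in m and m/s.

x = 0.7504, ẋ = 2.7930

phase 1: p=-0.0114, T=0.277, ωT=1.148137, cosh=1.734771, sinh=1.417544; start (x,ẋ)=(0.073300, 0.113900) → end (x,ẋ)=(0.174489, 0.695252)
phase 2: p=0.0927, T=0.404, ωT=1.674540, cosh=2.761866, sinh=2.574472; start (x,ẋ)=(0.174489, 0.695252) → end (x,ẋ)=(0.750423, 2.792953)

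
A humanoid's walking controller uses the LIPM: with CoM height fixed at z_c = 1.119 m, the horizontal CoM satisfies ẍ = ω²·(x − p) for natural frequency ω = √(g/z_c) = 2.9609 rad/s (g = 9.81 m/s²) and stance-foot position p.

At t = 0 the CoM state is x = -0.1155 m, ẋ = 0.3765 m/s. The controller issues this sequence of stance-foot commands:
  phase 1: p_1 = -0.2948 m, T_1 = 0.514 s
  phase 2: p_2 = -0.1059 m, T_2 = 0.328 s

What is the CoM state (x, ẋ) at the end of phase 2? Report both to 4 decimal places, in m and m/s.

x = 1.4649, ẋ = 4.8499

phase 1: p=-0.2948, T=0.514, ωT=1.521903, cosh=2.399614, sinh=2.181318; start (x,ẋ)=(-0.115500, 0.376500) → end (x,ẋ)=(0.412821, 2.061493)
phase 2: p=-0.1059, T=0.328, ωT=0.971175, cosh=1.509842, sinh=1.131204; start (x,ẋ)=(0.412821, 2.061493) → end (x,ẋ)=(1.464876, 4.849926)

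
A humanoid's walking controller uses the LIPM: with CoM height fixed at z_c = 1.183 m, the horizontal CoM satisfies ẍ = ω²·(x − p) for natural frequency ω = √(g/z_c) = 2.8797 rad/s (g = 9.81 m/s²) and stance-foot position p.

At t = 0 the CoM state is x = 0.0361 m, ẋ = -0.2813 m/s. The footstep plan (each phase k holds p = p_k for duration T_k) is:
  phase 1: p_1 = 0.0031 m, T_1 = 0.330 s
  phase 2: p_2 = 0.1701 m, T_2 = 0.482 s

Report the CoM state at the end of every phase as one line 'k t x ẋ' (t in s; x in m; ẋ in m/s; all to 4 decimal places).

1 0.3300 -0.0553 -0.3136
2 0.8120 -0.5142 -1.8869

phase 1: p=0.0031, T=0.330, ωT=0.950301, cosh=1.486556, sinh=1.099932; start (x,ẋ)=(0.036100, -0.281300) → end (x,ẋ)=(-0.055289, -0.313642)
phase 2: p=0.1701, T=0.482, ωT=1.388015, cosh=2.128230, sinh=1.878660; start (x,ẋ)=(-0.055289, -0.313642) → end (x,ẋ)=(-0.514194, -1.886852)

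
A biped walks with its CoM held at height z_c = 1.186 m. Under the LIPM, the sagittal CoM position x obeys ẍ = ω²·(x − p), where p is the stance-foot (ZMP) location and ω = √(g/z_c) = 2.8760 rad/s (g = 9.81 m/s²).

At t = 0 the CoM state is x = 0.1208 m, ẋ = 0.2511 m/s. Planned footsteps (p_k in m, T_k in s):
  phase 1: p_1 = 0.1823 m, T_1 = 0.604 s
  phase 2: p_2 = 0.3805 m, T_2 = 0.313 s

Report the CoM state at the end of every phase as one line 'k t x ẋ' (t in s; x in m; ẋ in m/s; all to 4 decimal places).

1 0.6040 0.2425 0.2485
2 0.9170 0.2714 -0.0513

phase 1: p=0.1823, T=0.604, ωT=1.737104, cosh=2.928449, sinh=2.752419; start (x,ẋ)=(0.120800, 0.251100) → end (x,ẋ)=(0.242511, 0.248502)
phase 2: p=0.3805, T=0.313, ωT=0.900188, cosh=1.433279, sinh=1.026786; start (x,ẋ)=(0.242511, 0.248502) → end (x,ẋ)=(0.271443, -0.051315)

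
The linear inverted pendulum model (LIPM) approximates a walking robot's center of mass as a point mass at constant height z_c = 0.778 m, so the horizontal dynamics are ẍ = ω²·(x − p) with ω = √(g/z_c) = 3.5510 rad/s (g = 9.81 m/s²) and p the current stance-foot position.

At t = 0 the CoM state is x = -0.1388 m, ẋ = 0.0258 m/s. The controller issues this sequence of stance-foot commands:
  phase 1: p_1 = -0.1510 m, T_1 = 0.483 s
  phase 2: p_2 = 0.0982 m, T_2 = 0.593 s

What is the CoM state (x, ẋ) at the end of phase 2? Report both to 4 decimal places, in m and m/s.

phase 1: p=-0.1510, T=0.483, ωT=1.715133, cosh=2.868677, sinh=2.688737; start (x,ẋ)=(-0.138800, 0.025800) → end (x,ẋ)=(-0.096467, 0.190494)
phase 2: p=0.0982, T=0.593, ωT=2.105743, cosh=4.167479, sinh=4.045724; start (x,ẋ)=(-0.096467, 0.190494) → end (x,ẋ)=(-0.496037, -2.002777)

x = -0.4960, ẋ = -2.0028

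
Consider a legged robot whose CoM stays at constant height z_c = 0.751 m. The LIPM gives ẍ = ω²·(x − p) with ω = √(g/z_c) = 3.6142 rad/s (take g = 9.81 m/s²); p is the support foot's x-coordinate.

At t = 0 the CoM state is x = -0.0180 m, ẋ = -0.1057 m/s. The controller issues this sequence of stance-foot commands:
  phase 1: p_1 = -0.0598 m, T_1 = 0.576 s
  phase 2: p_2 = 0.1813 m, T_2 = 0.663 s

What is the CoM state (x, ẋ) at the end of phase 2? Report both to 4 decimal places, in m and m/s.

phase 1: p=-0.0598, T=0.576, ωT=2.081779, cosh=4.071716, sinh=3.947008; start (x,ẋ)=(-0.018000, -0.105700) → end (x,ẋ)=(-0.005035, 0.165908)
phase 2: p=0.1813, T=0.663, ωT=2.396215, cosh=5.536295, sinh=5.445233; start (x,ẋ)=(-0.005035, 0.165908) → end (x,ẋ)=(-0.600347, -2.748596)

x = -0.6003, ẋ = -2.7486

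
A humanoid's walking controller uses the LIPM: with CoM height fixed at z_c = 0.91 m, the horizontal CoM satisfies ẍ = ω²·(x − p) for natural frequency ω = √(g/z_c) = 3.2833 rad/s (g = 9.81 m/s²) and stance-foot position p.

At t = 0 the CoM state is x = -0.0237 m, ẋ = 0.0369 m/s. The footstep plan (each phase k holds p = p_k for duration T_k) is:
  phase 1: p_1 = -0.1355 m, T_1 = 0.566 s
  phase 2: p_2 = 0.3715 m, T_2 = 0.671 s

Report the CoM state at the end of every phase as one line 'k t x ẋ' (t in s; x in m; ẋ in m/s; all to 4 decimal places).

1 0.5660 0.2669 1.2696
2 1.2370 1.6211 4.2811

phase 1: p=-0.1355, T=0.566, ωT=1.858348, cosh=3.284531, sinh=3.128601; start (x,ẋ)=(-0.023700, 0.036900) → end (x,ẋ)=(0.266872, 1.269624)
phase 2: p=0.3715, T=0.671, ωT=2.203094, cosh=4.581722, sinh=4.471261; start (x,ẋ)=(0.266872, 1.269624) → end (x,ẋ)=(1.621122, 4.281073)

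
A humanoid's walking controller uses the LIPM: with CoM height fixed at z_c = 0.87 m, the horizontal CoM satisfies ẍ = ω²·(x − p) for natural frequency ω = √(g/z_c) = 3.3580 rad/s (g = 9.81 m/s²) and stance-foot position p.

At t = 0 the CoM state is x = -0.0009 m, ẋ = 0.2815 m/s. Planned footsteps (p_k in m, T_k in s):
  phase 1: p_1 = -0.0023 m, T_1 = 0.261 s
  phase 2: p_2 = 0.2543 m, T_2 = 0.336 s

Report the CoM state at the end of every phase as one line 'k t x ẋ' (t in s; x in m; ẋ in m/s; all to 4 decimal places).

phase 1: p=-0.0023, T=0.261, ωT=0.876438, cosh=1.409295, sinh=0.993032; start (x,ẋ)=(-0.000900, 0.281500) → end (x,ẋ)=(0.082919, 0.401385)
phase 2: p=0.2543, T=0.336, ωT=1.128288, cosh=1.706974, sinh=1.383387; start (x,ẋ)=(0.082919, 0.401385) → end (x,ẋ)=(0.127114, -0.110984)

1 0.2610 0.0829 0.4014
2 0.5970 0.1271 -0.1110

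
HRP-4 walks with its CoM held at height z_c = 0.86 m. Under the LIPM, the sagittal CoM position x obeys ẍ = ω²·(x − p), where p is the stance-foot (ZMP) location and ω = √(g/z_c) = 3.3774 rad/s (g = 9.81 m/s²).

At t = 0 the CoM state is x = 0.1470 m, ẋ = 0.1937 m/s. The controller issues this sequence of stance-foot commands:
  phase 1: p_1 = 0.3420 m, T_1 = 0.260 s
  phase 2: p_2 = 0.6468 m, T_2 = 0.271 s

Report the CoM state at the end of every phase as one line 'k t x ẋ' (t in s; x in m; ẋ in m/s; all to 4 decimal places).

1 0.2600 0.1239 -0.3823
2 0.5310 -0.2295 -2.4054

phase 1: p=0.3420, T=0.260, ωT=0.878124, cosh=1.410971, sinh=0.995410; start (x,ẋ)=(0.147000, 0.193700) → end (x,ẋ)=(0.123949, -0.382265)
phase 2: p=0.6468, T=0.271, ωT=0.915275, cosh=1.448935, sinh=1.048528; start (x,ẋ)=(0.123949, -0.382265) → end (x,ẋ)=(-0.229452, -2.405448)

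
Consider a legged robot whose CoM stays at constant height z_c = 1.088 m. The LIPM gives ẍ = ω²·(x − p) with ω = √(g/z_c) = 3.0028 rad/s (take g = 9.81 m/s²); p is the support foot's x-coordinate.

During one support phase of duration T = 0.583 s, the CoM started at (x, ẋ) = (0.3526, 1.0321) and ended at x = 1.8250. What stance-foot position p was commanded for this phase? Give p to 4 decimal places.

p = 0.0918

ωT = 3.0028·0.583 = 1.750632; cosh(ωT) = 2.965954, sinh(ωT) = 2.792289
x(T) = p + (x₀−p)·cosh(ωT) + (ẋ₀/ω)·sinh(ωT) ⇒ p·(1 − cosh) = x(T) − x₀·cosh − (ẋ₀/ω)·sinh
numerator   = 1.8250 − (0.3526)·2.965954 − (1.0321/3.0028)·2.792289 = -0.180540
denominator = 1 − 2.965954 = -1.965954
p = -0.180540 / -1.965954 = 0.0918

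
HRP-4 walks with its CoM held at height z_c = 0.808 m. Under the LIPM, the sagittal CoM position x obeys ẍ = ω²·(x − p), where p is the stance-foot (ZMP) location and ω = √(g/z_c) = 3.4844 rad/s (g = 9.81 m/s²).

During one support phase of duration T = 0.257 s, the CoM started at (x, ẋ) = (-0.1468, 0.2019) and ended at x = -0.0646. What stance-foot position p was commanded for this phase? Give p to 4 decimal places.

p = -0.2007

ωT = 3.4844·0.257 = 0.895491; cosh(ωT) = 1.428472, sinh(ωT) = 1.020065
x(T) = p + (x₀−p)·cosh(ωT) + (ẋ₀/ω)·sinh(ωT) ⇒ p·(1 − cosh) = x(T) − x₀·cosh − (ẋ₀/ω)·sinh
numerator   = -0.0646 − (-0.1468)·1.428472 − (0.2019/3.4844)·1.020065 = 0.085993
denominator = 1 − 1.428472 = -0.428472
p = 0.085993 / -0.428472 = -0.2007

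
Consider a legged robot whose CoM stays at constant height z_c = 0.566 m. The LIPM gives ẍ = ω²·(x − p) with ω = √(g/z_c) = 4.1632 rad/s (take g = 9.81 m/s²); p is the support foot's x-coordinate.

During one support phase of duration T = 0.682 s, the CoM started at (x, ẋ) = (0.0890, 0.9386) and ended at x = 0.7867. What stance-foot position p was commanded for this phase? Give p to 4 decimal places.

p = 0.2504

ωT = 4.1632·0.682 = 2.839302; cosh(ωT) = 8.581148, sinh(ωT) = 8.522682
x(T) = p + (x₀−p)·cosh(ωT) + (ẋ₀/ω)·sinh(ωT) ⇒ p·(1 − cosh) = x(T) − x₀·cosh − (ẋ₀/ω)·sinh
numerator   = 0.7867 − (0.0890)·8.581148 − (0.9386/4.1632)·8.522682 = -1.898474
denominator = 1 − 8.581148 = -7.581148
p = -1.898474 / -7.581148 = 0.2504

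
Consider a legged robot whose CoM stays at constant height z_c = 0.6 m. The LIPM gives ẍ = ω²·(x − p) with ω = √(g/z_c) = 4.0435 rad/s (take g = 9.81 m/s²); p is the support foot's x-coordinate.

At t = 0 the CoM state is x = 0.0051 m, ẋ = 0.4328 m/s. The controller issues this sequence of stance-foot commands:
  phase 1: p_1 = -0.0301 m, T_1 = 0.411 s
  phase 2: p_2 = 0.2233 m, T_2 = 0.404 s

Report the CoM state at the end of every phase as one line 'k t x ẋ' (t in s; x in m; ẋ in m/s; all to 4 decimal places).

1 0.4110 0.3378 1.5428
2 0.8150 1.4677 5.2426

phase 1: p=-0.0301, T=0.411, ωT=1.661878, cosh=2.729491, sinh=2.539709; start (x,ẋ)=(0.005100, 0.432800) → end (x,ẋ)=(0.337818, 1.542803)
phase 2: p=0.2233, T=0.404, ωT=1.633574, cosh=2.658690, sinh=2.463459; start (x,ẋ)=(0.337818, 1.542803) → end (x,ẋ)=(1.467705, 5.242552)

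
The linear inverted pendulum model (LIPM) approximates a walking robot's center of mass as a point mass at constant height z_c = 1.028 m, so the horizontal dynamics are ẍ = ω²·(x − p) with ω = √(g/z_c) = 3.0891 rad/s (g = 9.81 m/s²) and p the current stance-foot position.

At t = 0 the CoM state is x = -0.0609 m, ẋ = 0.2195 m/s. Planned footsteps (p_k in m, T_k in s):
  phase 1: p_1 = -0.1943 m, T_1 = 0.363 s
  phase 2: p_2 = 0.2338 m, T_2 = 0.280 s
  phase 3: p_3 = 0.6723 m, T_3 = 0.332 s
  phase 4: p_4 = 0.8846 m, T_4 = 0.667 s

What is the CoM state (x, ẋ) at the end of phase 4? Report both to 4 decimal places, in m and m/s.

phase 1: p=-0.1943, T=0.363, ωT=1.121343, cosh=1.697408, sinh=1.371566; start (x,ẋ)=(-0.060900, 0.219500) → end (x,ẋ)=(0.129593, 0.937784)
phase 2: p=0.2338, T=0.280, ωT=0.864948, cosh=1.397978, sinh=0.976905; start (x,ẋ)=(0.129593, 0.937784) → end (x,ẋ)=(0.384688, 0.996529)
phase 3: p=0.6723, T=0.332, ωT=1.025581, cosh=1.573652, sinh=1.215064; start (x,ẋ)=(0.384688, 0.996529) → end (x,ẋ)=(0.611672, 0.488650)
phase 4: p=0.8846, T=0.667, ωT=2.060430, cosh=3.988371, sinh=3.860971; start (x,ẋ)=(0.611672, 0.488650) → end (x,ẋ)=(0.406810, -1.306276)

x = 0.4068, ẋ = -1.3063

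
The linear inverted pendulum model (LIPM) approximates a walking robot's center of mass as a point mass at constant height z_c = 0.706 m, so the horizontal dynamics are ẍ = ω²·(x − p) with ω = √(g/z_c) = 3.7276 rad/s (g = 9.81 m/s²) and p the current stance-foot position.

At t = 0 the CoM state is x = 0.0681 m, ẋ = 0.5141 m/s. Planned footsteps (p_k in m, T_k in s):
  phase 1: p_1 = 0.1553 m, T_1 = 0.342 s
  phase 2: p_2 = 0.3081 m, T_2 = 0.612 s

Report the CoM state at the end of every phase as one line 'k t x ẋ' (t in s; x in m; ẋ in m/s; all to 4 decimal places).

1 0.3420 0.2146 0.4555
2 0.9540 0.4374 0.5642

phase 1: p=0.1553, T=0.342, ωT=1.274839, cosh=1.928801, sinh=1.649325; start (x,ẋ)=(0.068100, 0.514100) → end (x,ẋ)=(0.214579, 0.455489)
phase 2: p=0.3081, T=0.612, ωT=2.281291, cosh=4.945732, sinh=4.843580; start (x,ẋ)=(0.214579, 0.455489) → end (x,ẋ)=(0.437424, 0.564207)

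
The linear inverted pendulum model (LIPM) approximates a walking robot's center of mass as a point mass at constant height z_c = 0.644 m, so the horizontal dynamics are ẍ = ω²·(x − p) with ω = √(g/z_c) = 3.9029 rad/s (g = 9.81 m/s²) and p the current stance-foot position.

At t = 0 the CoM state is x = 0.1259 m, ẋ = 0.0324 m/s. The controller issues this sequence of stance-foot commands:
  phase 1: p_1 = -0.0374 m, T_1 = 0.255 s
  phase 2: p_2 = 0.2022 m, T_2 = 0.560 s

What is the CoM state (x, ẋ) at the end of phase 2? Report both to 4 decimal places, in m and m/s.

x = 1.1912, ẋ = 3.9400

phase 1: p=-0.0374, T=0.255, ωT=0.995239, cosh=1.537504, sinh=1.167869; start (x,ẋ)=(0.125900, 0.032400) → end (x,ẋ)=(0.223369, 0.794149)
phase 2: p=0.2022, T=0.560, ωT=2.185624, cosh=4.504303, sinh=4.391895; start (x,ẋ)=(0.223369, 0.794149) → end (x,ẋ)=(1.191201, 3.939954)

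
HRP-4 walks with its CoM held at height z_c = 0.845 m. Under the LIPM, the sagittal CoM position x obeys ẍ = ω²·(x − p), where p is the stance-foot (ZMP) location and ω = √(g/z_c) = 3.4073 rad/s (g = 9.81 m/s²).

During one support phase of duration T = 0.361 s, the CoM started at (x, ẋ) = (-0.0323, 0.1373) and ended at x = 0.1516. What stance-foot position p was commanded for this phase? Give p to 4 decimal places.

ωT = 3.4073·0.361 = 1.230035; cosh(ωT) = 1.856816, sinh(ωT) = 1.564534
x(T) = p + (x₀−p)·cosh(ωT) + (ẋ₀/ω)·sinh(ωT) ⇒ p·(1 − cosh) = x(T) − x₀·cosh − (ẋ₀/ω)·sinh
numerator   = 0.1516 − (-0.0323)·1.856816 − (0.1373/3.4073)·1.564534 = 0.148531
denominator = 1 − 1.856816 = -0.856816
p = 0.148531 / -0.856816 = -0.1734

p = -0.1734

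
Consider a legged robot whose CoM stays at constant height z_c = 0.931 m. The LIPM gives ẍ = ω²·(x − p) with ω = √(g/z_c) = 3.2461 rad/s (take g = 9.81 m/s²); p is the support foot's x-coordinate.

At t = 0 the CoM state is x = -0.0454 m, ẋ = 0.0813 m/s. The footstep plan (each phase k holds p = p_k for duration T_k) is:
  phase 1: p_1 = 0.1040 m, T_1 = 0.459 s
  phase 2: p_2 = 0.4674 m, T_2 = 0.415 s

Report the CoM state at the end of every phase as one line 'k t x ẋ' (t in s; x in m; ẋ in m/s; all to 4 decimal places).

1 0.4590 -0.1915 -0.8317
2 0.8740 -1.3450 -5.5432

phase 1: p=0.1040, T=0.459, ωT=1.489960, cosh=2.331150, sinh=2.105768; start (x,ẋ)=(-0.045400, 0.081300) → end (x,ẋ)=(-0.191534, -0.831706)
phase 2: p=0.4674, T=0.415, ωT=1.347131, cosh=2.053181, sinh=1.793196; start (x,ẋ)=(-0.191534, -0.831706) → end (x,ẋ)=(-1.344958, -5.543226)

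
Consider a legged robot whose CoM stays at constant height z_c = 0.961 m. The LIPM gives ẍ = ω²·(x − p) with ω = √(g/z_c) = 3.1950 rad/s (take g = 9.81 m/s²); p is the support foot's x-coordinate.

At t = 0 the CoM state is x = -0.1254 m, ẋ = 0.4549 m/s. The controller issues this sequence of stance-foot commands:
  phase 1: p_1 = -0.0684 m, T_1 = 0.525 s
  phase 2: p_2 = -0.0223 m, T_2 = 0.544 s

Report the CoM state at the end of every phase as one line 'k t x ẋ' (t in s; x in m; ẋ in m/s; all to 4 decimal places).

1 0.5250 0.1414 0.7894
2 1.0690 1.1384 3.7552

phase 1: p=-0.0684, T=0.525, ωT=1.677375, cosh=2.769177, sinh=2.582313; start (x,ẋ)=(-0.125400, 0.454900) → end (x,ẋ)=(0.141423, 0.789421)
phase 2: p=-0.0223, T=0.544, ωT=1.738080, cosh=2.931136, sinh=2.755279; start (x,ẋ)=(0.141423, 0.789421) → end (x,ẋ)=(1.138370, 3.755175)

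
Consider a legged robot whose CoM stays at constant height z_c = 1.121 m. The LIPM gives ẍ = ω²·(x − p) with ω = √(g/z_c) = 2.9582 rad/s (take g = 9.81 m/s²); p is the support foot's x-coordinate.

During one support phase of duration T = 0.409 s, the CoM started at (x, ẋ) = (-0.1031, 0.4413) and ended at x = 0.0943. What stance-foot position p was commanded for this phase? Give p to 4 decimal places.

p = -0.0662

ωT = 2.9582·0.409 = 1.209904; cosh(ωT) = 1.825694, sinh(ωT) = 1.527468
x(T) = p + (x₀−p)·cosh(ωT) + (ẋ₀/ω)·sinh(ωT) ⇒ p·(1 − cosh) = x(T) − x₀·cosh − (ẋ₀/ω)·sinh
numerator   = 0.0943 − (-0.1031)·1.825694 − (0.4413/2.9582)·1.527468 = 0.054664
denominator = 1 − 1.825694 = -0.825694
p = 0.054664 / -0.825694 = -0.0662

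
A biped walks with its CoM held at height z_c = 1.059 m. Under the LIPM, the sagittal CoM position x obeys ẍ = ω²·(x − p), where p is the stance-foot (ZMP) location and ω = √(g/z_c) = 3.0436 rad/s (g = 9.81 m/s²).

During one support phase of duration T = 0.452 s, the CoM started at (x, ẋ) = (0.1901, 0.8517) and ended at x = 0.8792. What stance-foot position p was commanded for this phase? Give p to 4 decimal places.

p = 0.0357

ωT = 3.0436·0.452 = 1.375707; cosh(ωT) = 2.105268, sinh(ωT) = 1.852607
x(T) = p + (x₀−p)·cosh(ωT) + (ẋ₀/ω)·sinh(ωT) ⇒ p·(1 − cosh) = x(T) − x₀·cosh − (ẋ₀/ω)·sinh
numerator   = 0.8792 − (0.1901)·2.105268 − (0.8517/3.0436)·1.852607 = -0.039432
denominator = 1 − 2.105268 = -1.105268
p = -0.039432 / -1.105268 = 0.0357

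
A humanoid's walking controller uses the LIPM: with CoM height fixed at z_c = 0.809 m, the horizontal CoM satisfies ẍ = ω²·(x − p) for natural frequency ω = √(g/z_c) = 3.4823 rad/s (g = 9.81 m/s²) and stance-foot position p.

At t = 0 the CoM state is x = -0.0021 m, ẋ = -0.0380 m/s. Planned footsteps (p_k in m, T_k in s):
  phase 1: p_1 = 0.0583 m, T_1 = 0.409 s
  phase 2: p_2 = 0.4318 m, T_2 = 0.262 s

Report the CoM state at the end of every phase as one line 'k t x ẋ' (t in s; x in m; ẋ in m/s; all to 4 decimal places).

1 0.4090 -0.0958 -0.4951
2 0.6710 -0.4795 -2.6346

phase 1: p=0.0583, T=0.409, ωT=1.424261, cosh=2.197736, sinh=1.957049; start (x,ẋ)=(-0.002100, -0.038000) → end (x,ẋ)=(-0.095799, -0.495142)
phase 2: p=0.4318, T=0.262, ωT=0.912363, cosh=1.445887, sinh=1.044312; start (x,ẋ)=(-0.095799, -0.495142) → end (x,ẋ)=(-0.479538, -2.634591)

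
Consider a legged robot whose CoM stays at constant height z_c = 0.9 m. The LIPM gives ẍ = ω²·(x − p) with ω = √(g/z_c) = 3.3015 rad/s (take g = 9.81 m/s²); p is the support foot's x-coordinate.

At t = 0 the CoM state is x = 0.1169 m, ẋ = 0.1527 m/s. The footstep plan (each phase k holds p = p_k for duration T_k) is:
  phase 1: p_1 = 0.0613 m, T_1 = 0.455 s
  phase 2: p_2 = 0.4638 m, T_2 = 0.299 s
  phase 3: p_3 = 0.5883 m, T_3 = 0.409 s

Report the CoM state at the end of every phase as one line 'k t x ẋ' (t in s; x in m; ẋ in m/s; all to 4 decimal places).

1 0.4550 0.2911 0.7517
2 0.7540 0.4629 0.4898
3 1.1630 0.5972 0.2636

phase 1: p=0.0613, T=0.455, ωT=1.502182, cosh=2.357062, sinh=2.134419; start (x,ẋ)=(0.116900, 0.152700) → end (x,ẋ)=(0.291073, 0.751725)
phase 2: p=0.4638, T=0.299, ωT=0.987148, cosh=1.528105, sinh=1.155467; start (x,ẋ)=(0.291073, 0.751725) → end (x,ẋ)=(0.462946, 0.489800)
phase 3: p=0.5883, T=0.409, ωT=1.350313, cosh=2.058897, sinh=1.799738; start (x,ẋ)=(0.462946, 0.489800) → end (x,ẋ)=(0.597212, 0.263613)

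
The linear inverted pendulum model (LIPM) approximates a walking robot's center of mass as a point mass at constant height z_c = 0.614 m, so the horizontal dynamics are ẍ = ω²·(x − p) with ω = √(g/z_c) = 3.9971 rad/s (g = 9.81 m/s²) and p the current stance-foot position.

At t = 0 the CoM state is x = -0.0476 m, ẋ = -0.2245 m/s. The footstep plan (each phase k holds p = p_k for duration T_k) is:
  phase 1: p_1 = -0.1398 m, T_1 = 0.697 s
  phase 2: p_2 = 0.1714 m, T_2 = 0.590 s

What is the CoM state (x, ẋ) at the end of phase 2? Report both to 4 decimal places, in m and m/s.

phase 1: p=-0.1398, T=0.697, ωT=2.785979, cosh=8.138675, sinh=8.077006; start (x,ẋ)=(-0.047600, -0.224500) → end (x,ẋ)=(0.156935, 1.149508)
phase 2: p=0.1714, T=0.590, ωT=2.358289, cosh=5.333714, sinh=5.239132; start (x,ẋ)=(0.156935, 1.149508) → end (x,ẋ)=(1.600946, 5.828228)

x = 1.6009, ẋ = 5.8282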